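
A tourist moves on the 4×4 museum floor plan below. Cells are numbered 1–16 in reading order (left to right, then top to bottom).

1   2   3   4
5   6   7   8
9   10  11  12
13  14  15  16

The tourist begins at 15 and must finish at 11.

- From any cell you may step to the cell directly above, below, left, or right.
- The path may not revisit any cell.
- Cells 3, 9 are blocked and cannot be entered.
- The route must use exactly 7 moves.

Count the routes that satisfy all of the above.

2

Need simple routes of exactly 7 moves from 15 to 11 (Manhattan distance 1, so 3 moves are spent on a detour and 3 undoing it).
Enumerating: 15 14 10 6 7 8 12 11 | 15 16 12 8 7 6 10 11.
That gives 2 routes.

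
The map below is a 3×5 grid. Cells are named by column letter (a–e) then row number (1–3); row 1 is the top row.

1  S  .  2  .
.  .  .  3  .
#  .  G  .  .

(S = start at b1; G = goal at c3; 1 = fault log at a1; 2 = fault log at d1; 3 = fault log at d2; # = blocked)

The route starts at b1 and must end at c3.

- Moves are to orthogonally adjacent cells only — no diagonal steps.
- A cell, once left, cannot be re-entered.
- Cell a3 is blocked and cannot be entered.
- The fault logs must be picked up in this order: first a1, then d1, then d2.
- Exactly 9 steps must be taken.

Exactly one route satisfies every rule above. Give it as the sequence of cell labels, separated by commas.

The waypoints must appear in the order a1, d1, d2, with no cell reused.
Route from b1: left 1 to a1, down 1 to a2, right 2 to c2, up 1 to c1, right 1 to d1, down 2 to d3, left 1 to c3 — 9 moves in all.
Check: order respected (1 at step 1, 2 at step 6, 3 at step 7); 9 moves as required.

b1, a1, a2, b2, c2, c1, d1, d2, d3, c3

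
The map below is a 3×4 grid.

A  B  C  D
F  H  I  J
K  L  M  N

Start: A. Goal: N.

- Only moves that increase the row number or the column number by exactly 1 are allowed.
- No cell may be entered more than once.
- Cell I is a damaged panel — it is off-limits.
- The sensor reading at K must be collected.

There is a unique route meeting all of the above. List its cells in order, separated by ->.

Moves only go right or down, so the column and row indices never decrease.
Route from A: down 2 to K, right 3 to N — 5 moves in all.
Check: all required cells visited.

A -> F -> K -> L -> M -> N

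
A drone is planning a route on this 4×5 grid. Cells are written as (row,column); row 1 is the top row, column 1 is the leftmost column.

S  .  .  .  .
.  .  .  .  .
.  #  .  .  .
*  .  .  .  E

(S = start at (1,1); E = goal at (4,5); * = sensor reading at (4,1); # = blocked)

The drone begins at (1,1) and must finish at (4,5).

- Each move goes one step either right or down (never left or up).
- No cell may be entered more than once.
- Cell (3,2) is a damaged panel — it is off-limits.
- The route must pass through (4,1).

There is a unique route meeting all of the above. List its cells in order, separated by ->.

Moves only go right or down, so the column and row indices never decrease.
Route from (1,1): 3× down (reaching (4,1)), 4× right (reaching (4,5)) — 7 moves in all.
Check: all required cells visited.

(1,1) -> (2,1) -> (3,1) -> (4,1) -> (4,2) -> (4,3) -> (4,4) -> (4,5)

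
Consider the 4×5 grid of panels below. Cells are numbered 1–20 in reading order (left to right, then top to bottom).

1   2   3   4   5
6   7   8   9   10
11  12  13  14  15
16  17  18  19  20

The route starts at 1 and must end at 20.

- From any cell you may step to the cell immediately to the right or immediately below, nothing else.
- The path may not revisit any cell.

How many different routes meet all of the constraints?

A right/down-only route from 1 to 20 makes exactly 3 down-moves and 4 right-moves in some order.
With no other constraints that would be C(7,3) = 35 routes.
That gives 35 routes.

35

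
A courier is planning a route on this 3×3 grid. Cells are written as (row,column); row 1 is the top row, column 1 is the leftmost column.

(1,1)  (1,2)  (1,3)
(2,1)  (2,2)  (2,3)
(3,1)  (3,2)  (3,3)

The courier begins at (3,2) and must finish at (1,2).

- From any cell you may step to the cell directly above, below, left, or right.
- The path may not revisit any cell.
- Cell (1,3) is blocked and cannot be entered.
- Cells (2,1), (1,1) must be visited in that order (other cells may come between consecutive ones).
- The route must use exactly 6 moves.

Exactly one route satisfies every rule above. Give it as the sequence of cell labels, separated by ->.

The waypoints must appear in the order (2,1), (1,1), with no cell reused.
Route from (3,2): right 1 to (3,3), up 1 to (2,3), left 2 to (2,1), up 1 to (1,1), right 1 to (1,2) — 6 moves in all.
Check: order respected ((2,1) at step 4, (1,1) at step 5); 6 moves as required.

(3,2) -> (3,3) -> (2,3) -> (2,2) -> (2,1) -> (1,1) -> (1,2)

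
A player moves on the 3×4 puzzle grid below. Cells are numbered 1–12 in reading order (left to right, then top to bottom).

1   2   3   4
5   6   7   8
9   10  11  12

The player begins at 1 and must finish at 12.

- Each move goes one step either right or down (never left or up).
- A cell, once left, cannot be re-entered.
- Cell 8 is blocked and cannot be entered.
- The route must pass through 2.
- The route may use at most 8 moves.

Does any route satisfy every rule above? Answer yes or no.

yes

One route that works: 1 → 2 → 6 → 10 → 11 → 12.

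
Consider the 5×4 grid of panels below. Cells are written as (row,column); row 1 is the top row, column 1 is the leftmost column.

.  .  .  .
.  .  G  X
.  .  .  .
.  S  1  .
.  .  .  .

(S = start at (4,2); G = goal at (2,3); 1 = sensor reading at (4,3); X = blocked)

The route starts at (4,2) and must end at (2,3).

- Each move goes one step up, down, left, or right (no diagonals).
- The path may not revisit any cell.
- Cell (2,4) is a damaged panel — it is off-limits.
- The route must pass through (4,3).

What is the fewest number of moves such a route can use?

Any route passes through (4,3) somewhere between (4,2) and (2,3). Summing Manhattan distances along the two legs ((4,2) → (4,3) → (2,3)) gives a lower bound of 1 + 2 = 3 moves.
A route of 3 moves achieves this: (4,2) → (4,3) → (3,3) → (2,3).
Since 3 matches the lower bound, it is optimal.

3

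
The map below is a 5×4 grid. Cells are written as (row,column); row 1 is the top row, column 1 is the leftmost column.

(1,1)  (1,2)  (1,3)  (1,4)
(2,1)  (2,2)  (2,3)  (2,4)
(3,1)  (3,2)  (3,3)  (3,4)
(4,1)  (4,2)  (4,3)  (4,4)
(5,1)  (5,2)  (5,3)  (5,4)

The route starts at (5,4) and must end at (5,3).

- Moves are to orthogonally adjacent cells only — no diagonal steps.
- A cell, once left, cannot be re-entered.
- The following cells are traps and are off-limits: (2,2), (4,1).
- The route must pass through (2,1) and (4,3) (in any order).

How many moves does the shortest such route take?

Any route passes through (2,1) and (4,3) in some order between (5,4) and (5,3). Summing Manhattan distances along each leg and taking the cheapest ordering ((5,4) → (4,3) → (2,1) → (5,3)) gives a lower bound of 2 + 4 + 5 = 11 moves.
The shortest route satisfying every rule uses 13 moves: (5,4) → (4,4) → (3,4) → (2,4) → (1,4) → (1,3) → (1,2) → (1,1) → (2,1) → (3,1) → (3,2) → (4,2) → (4,3) → (5,3).
The no-revisit rule (legs can't share cells) pushes the minimum above the 11-move bound; an exhaustive check rules out every length from 11 to 12, leaving 13 as the minimum.

13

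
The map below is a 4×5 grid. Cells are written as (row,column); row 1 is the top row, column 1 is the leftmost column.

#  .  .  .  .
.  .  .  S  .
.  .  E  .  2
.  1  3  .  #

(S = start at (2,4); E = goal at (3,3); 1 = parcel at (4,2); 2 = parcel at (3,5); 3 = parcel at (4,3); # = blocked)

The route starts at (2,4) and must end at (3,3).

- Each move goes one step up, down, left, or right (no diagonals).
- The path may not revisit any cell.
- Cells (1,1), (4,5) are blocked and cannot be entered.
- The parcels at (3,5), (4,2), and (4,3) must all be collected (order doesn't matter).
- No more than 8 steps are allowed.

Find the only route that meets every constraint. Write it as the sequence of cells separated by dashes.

(2,4) - (2,5) - (3,5) - (3,4) - (4,4) - (4,3) - (4,2) - (3,2) - (3,3)

The budget equals the shortest possible length, so every move has to be on a shortest route through the required cells.
Route from (2,4): right 1 to (2,5), down 1 to (3,5), left 1 to (3,4), down 1 to (4,4), left 2 to (4,2), up 1 to (3,2), right 1 to (3,3) — 8 moves in all.
Check: all required cells visited; 8 ≤ 8 moves.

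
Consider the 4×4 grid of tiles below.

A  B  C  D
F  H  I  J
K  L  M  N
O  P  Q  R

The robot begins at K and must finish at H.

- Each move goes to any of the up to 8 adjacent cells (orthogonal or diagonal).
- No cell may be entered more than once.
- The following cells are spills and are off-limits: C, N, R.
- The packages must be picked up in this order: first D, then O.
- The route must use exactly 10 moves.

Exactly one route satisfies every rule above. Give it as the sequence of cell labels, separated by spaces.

K F B I D J M P O L H

The waypoints must appear in the order D, O, with no cell reused.
Route from K: up 1 to F, up-right 1 to B, down-right 1 to I, up-right 1 to D, down 1 to J, down-left 2 to P, left 1 to O, up-right 1 to L, up 1 to H — 10 moves in all.
Check: order respected (D at step 4, O at step 8); 10 moves as required.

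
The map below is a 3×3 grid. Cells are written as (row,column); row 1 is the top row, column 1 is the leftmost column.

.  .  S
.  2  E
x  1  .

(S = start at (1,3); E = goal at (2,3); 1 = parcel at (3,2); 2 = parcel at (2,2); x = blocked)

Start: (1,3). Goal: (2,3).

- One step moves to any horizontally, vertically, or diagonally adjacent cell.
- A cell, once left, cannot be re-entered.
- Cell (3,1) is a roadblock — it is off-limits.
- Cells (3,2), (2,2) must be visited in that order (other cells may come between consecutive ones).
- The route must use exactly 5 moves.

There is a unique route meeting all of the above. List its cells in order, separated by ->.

(1,3) -> (1,2) -> (2,1) -> (3,2) -> (2,2) -> (2,3)

The waypoints must appear in the order (3,2), (2,2), with no cell reused.
Route from (1,3): left 1 to (1,2), down-left 1 to (2,1), down-right 1 to (3,2), up 1 to (2,2), right 1 to (2,3) — 5 moves in all.
Check: order respected (1 at step 3, 2 at step 4); 5 moves as required.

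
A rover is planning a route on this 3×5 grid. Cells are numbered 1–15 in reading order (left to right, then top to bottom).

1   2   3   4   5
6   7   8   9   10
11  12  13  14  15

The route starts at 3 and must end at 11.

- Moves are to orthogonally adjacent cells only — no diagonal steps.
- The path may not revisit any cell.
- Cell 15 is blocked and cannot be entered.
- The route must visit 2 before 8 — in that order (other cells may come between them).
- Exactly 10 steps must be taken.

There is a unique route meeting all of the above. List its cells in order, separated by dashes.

3 - 2 - 1 - 6 - 7 - 8 - 9 - 14 - 13 - 12 - 11

The waypoints must appear in the order 2, 8, with no cell reused.
Route from 3: 2× left (reaching 1), down to 6, 3× right (reaching 9), down to 14, 3× left (reaching 11) — 10 moves in all.
Check: order respected (2 at step 1, 8 at step 5); 10 moves as required.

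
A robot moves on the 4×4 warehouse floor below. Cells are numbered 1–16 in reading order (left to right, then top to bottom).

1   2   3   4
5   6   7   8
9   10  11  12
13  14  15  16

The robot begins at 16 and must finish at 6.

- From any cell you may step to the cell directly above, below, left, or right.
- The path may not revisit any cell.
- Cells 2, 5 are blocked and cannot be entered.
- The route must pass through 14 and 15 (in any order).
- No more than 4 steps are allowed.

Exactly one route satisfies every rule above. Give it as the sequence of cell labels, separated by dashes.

16 - 15 - 14 - 10 - 6

Any route must reach 14 and 15 and still end at 6 within 4 moves, so the order of the required stops is forced.
Route from 16: 2× left (reaching 14), 2× up (reaching 6) — 4 moves in all.
Check: all required cells visited; 4 ≤ 4 moves.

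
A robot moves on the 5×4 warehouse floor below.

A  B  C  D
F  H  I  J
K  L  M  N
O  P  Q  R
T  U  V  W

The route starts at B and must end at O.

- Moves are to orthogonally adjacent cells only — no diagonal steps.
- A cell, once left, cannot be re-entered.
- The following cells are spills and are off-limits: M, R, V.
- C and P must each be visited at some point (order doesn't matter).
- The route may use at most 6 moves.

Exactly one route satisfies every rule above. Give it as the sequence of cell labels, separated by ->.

The 6-move cap with required stops at C, P leaves no slack for detours.
Route from B: right 1 to C, down 1 to I, left 1 to H, down 2 to P, left 1 to O — 6 moves in all.
Check: all required cells visited; 6 ≤ 6 moves.

B -> C -> I -> H -> L -> P -> O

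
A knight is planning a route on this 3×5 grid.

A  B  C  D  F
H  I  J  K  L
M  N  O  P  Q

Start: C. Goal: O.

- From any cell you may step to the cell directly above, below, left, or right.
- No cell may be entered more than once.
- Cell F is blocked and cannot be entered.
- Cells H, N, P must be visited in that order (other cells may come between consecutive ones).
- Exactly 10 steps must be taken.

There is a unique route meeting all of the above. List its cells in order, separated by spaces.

C B A H M N I J K P O

The waypoints must appear in the order H, N, P, with no cell reused.
Route from C: left 2 to A, down 2 to M, right 1 to N, up 1 to I, right 2 to K, down 1 to P, left 1 to O — 10 moves in all.
Check: order respected (H at step 3, N at step 5, P at step 9); 10 moves as required.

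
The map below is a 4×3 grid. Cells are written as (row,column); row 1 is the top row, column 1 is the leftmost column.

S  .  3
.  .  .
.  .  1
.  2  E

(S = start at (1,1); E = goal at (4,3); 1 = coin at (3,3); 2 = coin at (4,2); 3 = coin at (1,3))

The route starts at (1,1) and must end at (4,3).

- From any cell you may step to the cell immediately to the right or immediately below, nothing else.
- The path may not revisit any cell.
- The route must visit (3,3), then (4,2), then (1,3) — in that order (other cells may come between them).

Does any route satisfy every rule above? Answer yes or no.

(4,2) lies to the left of (3,3), so going from (3,3) to (4,2) would need a leftward move — but moves only go right/down, so (3,3) cannot be visited before (4,2).

no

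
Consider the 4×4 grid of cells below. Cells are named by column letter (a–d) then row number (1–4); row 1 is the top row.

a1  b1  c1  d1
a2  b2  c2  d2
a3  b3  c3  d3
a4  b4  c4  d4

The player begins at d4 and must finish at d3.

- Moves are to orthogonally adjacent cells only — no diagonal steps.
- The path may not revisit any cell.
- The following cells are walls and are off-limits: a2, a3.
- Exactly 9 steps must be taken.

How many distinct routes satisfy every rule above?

9

Need simple routes of exactly 9 moves from d4 to d3 (Manhattan distance 1, so 4 moves are spent on a detour and 4 undoing it).
Branch systematically from the start, pruning whenever the remaining move budget drops below the Manhattan distance to d3 or differs from it in parity. Every completion starts via c4: 9 (no valid completion starts via d3).
That gives 9 routes.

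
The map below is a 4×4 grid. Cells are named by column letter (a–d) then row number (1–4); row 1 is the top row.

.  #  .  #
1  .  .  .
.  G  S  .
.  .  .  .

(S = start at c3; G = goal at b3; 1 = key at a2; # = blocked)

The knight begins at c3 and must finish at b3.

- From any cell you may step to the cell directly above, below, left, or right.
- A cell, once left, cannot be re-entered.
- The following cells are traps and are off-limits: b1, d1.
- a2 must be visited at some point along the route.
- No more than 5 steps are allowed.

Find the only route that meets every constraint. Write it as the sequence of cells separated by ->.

c3 -> c2 -> b2 -> a2 -> a3 -> b3

The 5-move cap with required stops at a2 leaves no slack for detours.
Route from c3: up to c2, 2× left (reaching a2), down to a3, right to b3 — 5 moves in all.
Check: all required cells visited; 5 ≤ 5 moves.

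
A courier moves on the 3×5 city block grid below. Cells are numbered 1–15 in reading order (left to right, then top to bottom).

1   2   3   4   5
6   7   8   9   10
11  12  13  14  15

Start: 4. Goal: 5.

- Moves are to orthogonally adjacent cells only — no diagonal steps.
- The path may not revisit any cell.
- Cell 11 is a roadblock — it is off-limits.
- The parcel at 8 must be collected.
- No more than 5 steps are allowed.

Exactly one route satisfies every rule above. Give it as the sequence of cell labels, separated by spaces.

Any route must reach 8 and still end at 5 within 5 moves, so the order of the required stops is forced.
Route from 4: left 1 to 3, down 1 to 8, right 2 to 10, up 1 to 5 — 5 moves in all.
Check: all required cells visited; 5 ≤ 5 moves.

4 3 8 9 10 5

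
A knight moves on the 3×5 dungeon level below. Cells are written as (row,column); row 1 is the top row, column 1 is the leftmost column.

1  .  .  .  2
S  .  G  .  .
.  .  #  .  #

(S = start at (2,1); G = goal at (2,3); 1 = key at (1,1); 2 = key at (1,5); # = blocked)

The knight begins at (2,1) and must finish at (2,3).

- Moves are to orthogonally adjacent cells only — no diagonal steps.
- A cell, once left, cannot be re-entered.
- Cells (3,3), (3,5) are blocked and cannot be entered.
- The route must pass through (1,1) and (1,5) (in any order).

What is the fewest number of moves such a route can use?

8

Any route passes through (1,1) and (1,5) in some order between (2,1) and (2,3). Summing Manhattan distances along each leg and taking the cheapest ordering ((2,1) → (1,1) → (1,5) → (2,3)) gives a lower bound of 1 + 4 + 3 = 8 moves.
A route of 8 moves achieves this: (2,1) → (1,1) → (1,2) → (1,3) → (1,4) → (1,5) → (2,5) → (2,4) → (2,3).
Since 8 matches the lower bound, it is optimal.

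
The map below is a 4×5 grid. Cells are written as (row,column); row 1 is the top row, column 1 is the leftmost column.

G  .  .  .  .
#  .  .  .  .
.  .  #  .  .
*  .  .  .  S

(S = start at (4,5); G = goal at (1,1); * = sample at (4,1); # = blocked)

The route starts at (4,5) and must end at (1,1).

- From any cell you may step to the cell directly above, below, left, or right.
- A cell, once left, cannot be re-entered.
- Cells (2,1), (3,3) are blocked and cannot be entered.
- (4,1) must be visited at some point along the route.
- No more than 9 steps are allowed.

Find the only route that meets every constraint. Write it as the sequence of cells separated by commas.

(4,5), (4,4), (4,3), (4,2), (4,1), (3,1), (3,2), (2,2), (1,2), (1,1)

The budget equals the shortest possible length, so every move has to be on a shortest route through the required cells.
Route from (4,5): left 4 to (4,1), up 1 to (3,1), right 1 to (3,2), up 2 to (1,2), left 1 to (1,1) — 9 moves in all.
Check: all required cells visited; 9 ≤ 9 moves.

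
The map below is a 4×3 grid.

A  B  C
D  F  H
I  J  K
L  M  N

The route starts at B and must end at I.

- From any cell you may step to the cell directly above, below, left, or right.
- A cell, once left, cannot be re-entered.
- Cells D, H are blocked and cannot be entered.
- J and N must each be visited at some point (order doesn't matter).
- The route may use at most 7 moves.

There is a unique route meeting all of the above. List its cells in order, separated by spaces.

Any route must reach J and N and still end at I within 7 moves, so the order of the required stops is forced.
Route from B: 2× down (reaching J), right to K, down to N, 2× left (reaching L), up to I — 7 moves in all.
Check: all required cells visited; 7 ≤ 7 moves.

B F J K N M L I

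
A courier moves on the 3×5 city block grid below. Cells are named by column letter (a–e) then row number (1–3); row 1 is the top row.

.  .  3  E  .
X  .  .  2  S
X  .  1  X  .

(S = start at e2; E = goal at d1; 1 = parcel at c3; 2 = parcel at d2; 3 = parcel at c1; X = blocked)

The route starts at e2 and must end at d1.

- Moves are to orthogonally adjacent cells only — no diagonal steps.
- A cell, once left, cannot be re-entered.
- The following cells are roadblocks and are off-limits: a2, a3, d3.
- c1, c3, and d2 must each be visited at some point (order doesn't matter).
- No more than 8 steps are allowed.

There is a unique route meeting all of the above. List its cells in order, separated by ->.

The 8-move cap with required stops at c1, c3, d2 leaves no slack for detours.
Route from e2: left 2 to c2, down 1 to c3, left 1 to b3, up 2 to b1, right 2 to d1 — 8 moves in all.
Check: all required cells visited; 8 ≤ 8 moves.

e2 -> d2 -> c2 -> c3 -> b3 -> b2 -> b1 -> c1 -> d1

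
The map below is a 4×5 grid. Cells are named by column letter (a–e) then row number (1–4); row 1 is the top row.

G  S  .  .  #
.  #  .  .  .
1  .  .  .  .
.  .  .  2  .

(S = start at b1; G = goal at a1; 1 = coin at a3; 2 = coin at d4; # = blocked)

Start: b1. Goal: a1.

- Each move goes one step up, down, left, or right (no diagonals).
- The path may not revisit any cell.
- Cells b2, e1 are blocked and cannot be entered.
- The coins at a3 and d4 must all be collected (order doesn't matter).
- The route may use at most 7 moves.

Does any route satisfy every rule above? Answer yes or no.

no

Even ignoring the no-revisit rule, getting from b1 to a1, taking the cheapest ordering b1 → d4 → a3 → a1 needs at least 5 + 4 + 2 = 11 moves (Manhattan distance per leg), which exceeds the 7-move limit.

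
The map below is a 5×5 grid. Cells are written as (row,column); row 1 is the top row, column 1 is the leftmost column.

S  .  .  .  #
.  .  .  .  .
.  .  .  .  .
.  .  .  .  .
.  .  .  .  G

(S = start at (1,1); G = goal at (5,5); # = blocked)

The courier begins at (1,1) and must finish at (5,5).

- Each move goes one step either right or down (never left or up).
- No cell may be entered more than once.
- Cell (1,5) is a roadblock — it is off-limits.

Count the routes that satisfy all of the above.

69

A right/down-only route from (1,1) to (5,5) makes exactly 4 down-moves and 4 right-moves in some order.
With no other constraints that would be C(8,4) = 70 routes.
Subtract routes through each blocked cell (inclusion–exclusion for overlaps): − through (1,5): 1 → 69.
That gives 69 routes.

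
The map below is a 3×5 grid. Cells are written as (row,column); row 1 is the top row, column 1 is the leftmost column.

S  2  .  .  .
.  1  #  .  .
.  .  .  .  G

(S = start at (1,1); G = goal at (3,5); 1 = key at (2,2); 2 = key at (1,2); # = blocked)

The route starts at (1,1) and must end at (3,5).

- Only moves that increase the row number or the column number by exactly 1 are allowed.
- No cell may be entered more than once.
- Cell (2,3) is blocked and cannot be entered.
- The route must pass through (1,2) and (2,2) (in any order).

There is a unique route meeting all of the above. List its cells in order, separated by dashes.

(1,1) - (1,2) - (2,2) - (3,2) - (3,3) - (3,4) - (3,5)

Moves only go right or down, so the column and row indices never decrease.
Route from (1,1): right 1 to (1,2), down 2 to (3,2), right 3 to (3,5) — 6 moves in all.
Check: all required cells visited.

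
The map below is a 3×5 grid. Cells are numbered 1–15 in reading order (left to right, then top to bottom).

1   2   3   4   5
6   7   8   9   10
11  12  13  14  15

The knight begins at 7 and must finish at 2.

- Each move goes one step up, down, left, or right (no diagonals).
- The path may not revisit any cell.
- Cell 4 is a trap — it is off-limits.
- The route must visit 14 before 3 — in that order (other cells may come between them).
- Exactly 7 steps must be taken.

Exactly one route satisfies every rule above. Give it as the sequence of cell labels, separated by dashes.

7 - 12 - 13 - 14 - 9 - 8 - 3 - 2

The waypoints must appear in the order 14, 3, with no cell reused.
Route from 7: down to 12, 2× right (reaching 14), up to 9, left to 8, up to 3, left to 2 — 7 moves in all.
Check: order respected (14 at step 3, 3 at step 6); 7 moves as required.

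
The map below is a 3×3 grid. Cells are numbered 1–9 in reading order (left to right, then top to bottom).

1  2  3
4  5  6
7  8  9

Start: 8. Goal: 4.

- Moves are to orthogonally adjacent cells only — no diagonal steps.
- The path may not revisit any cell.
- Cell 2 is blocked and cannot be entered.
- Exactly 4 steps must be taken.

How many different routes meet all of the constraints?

Need simple routes of exactly 4 moves from 8 to 4 (Manhattan distance 2, so 1 moves are spent on a detour and 1 undoing it).
Enumerating: 8 9 6 5 4.
That gives 1 route.

1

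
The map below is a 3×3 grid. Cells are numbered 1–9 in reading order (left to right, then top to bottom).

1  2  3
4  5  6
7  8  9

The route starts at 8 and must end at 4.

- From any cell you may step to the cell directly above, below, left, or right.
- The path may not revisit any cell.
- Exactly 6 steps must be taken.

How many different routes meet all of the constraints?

4

Need simple routes of exactly 6 moves from 8 to 4 (Manhattan distance 2, so 2 moves are spent on a detour and 2 undoing it).
Enumerating: 8 5 6 3 2 1 4 | 8 9 6 3 2 5 4 | 8 9 6 3 2 1 4 | 8 9 6 5 2 1 4.
That gives 4 routes.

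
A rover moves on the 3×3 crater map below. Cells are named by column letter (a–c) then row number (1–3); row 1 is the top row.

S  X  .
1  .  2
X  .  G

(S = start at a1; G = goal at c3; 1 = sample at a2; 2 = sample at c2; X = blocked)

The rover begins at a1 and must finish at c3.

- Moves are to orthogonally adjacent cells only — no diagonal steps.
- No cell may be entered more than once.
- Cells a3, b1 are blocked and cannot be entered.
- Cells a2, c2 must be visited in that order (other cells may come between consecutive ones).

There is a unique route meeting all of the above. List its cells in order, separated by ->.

a1 -> a2 -> b2 -> c2 -> c3

The waypoints must appear in the order a2, c2, with no cell reused.
Route from a1: down to a2, 2× right (reaching c2), down to c3 — 4 moves in all.
Check: order respected (1 at step 1, 2 at step 3).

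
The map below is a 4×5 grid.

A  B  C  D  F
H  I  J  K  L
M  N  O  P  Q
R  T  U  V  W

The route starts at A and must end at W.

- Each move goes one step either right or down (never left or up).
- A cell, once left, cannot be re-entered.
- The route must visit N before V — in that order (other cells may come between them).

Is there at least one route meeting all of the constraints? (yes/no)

yes

One route that works: A → H → M → N → T → U → V → W.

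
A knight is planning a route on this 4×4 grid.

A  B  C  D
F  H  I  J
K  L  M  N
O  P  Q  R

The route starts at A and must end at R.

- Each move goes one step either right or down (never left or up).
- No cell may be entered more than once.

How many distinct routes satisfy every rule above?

20

A right/down-only route from A to R makes exactly 3 down-moves and 3 right-moves in some order.
With no other constraints that would be C(6,3) = 20 routes.
That gives 20 routes.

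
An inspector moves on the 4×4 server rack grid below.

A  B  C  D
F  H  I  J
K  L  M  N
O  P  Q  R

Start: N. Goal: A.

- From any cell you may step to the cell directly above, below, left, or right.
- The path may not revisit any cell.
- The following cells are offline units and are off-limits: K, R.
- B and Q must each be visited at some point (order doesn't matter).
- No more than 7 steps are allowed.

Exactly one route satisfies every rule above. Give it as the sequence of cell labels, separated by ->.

The 7-move cap with required stops at B, Q leaves no slack for detours.
Route from N: left 1 to M, down 1 to Q, left 1 to P, up 3 to B, left 1 to A — 7 moves in all.
Check: all required cells visited; 7 ≤ 7 moves.

N -> M -> Q -> P -> L -> H -> B -> A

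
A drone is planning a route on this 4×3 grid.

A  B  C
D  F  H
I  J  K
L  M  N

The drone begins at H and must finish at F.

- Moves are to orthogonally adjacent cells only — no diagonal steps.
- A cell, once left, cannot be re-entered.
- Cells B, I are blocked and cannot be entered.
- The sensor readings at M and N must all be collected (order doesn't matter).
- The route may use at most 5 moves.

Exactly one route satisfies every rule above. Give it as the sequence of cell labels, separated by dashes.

H - K - N - M - J - F

Any route must reach M and N and still end at F within 5 moves, so the order of the required stops is forced.
Route from H: down 2 to N, left 1 to M, up 2 to F — 5 moves in all.
Check: all required cells visited; 5 ≤ 5 moves.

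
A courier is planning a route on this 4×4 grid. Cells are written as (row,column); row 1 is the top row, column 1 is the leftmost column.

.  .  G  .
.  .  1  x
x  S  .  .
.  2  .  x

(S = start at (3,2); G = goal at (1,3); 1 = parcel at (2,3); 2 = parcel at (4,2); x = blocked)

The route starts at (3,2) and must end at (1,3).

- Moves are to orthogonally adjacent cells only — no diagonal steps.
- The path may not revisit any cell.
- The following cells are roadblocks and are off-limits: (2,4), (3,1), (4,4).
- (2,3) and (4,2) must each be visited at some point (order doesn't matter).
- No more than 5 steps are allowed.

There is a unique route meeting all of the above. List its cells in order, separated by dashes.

(3,2) - (4,2) - (4,3) - (3,3) - (2,3) - (1,3)

The 5-move cap with required stops at (2,3), (4,2) leaves no slack for detours.
Route from (3,2): down to (4,2), right to (4,3), 3× up (reaching (1,3)) — 5 moves in all.
Check: all required cells visited; 5 ≤ 5 moves.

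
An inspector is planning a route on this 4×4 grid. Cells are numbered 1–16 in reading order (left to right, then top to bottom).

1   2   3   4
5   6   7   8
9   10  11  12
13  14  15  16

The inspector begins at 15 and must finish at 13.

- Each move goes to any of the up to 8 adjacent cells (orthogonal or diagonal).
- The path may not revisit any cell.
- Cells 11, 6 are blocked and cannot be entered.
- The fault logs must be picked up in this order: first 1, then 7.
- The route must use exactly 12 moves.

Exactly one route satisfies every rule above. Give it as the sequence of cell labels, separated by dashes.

15 - 14 - 9 - 5 - 1 - 2 - 3 - 4 - 8 - 12 - 7 - 10 - 13

The waypoints must appear in the order 1, 7, with no cell reused.
Route from 15: left 1 to 14, up-left 1 to 9, up 2 to 1, right 3 to 4, down 2 to 12, up-left 1 to 7, down-left 2 to 13 — 12 moves in all.
Check: order respected (1 at step 4, 7 at step 10); 12 moves as required.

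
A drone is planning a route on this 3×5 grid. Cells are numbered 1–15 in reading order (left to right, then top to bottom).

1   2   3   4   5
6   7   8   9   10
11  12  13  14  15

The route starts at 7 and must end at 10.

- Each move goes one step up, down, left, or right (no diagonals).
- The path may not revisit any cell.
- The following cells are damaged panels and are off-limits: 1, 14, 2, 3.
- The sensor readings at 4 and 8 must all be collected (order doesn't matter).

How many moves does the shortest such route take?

Any route passes through 4 and 8 in some order between 7 and 10. Summing Manhattan distances along each leg and taking the cheapest ordering (7 → 8 → 4 → 10) gives a lower bound of 1 + 2 + 2 = 5 moves.
A route of 5 moves achieves this: 7 → 8 → 9 → 4 → 5 → 10.
Since 5 matches the lower bound, it is optimal.

5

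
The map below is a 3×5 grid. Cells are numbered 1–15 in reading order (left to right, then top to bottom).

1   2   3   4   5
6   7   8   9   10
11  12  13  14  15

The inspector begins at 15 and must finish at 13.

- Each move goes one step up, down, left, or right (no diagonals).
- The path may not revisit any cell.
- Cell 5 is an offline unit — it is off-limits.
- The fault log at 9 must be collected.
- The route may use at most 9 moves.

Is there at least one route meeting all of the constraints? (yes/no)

yes

One route that works: 15 → 10 → 9 → 14 → 13.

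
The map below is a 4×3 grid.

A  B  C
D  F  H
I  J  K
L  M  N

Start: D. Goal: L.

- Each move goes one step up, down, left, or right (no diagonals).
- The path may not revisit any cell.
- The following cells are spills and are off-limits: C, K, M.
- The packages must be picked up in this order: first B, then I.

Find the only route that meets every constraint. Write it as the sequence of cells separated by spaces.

The waypoints must appear in the order B, I, with no cell reused.
Route from D: up to A, right to B, 2× down (reaching J), left to I, down to L — 6 moves in all.
Check: order respected (B at step 2, I at step 5).

D A B F J I L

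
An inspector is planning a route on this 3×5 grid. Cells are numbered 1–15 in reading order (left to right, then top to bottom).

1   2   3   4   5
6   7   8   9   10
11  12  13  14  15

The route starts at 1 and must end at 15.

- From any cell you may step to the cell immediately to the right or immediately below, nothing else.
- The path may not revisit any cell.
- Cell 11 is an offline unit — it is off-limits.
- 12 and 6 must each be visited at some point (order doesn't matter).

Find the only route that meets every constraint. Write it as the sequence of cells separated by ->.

1 -> 6 -> 7 -> 12 -> 13 -> 14 -> 15

Moves only go right or down, so the column and row indices never decrease.
Route from 1: down 1 to 6, right 1 to 7, down 1 to 12, right 3 to 15 — 6 moves in all.
Check: all required cells visited.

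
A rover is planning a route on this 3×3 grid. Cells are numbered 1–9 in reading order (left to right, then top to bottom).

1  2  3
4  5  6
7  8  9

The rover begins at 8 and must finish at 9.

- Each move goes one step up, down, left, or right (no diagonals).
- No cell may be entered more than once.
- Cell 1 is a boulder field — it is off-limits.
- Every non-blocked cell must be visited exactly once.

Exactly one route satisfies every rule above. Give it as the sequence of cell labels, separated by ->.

Need to visit all 8 open cells exactly once, starting at 8 and ending at 9.
Cell 3 has only two open neighbours (6 and 2), so the path must pass straight through it: one of those is the cell it's entered from and the other is where it exits.
Route from 8: left 1 to 7, up 1 to 4, right 1 to 5, up 1 to 2, right 1 to 3, down 2 to 9 — 7 moves in all.
Check: all 8 open cells covered.

8 -> 7 -> 4 -> 5 -> 2 -> 3 -> 6 -> 9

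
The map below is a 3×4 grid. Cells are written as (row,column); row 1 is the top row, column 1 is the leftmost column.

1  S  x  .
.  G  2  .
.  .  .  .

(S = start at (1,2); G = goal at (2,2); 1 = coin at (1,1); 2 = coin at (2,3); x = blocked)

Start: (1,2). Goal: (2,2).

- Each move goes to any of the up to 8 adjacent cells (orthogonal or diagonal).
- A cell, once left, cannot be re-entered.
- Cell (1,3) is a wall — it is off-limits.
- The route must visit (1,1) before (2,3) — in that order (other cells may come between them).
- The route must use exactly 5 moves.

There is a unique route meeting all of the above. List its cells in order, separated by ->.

The waypoints must appear in the order (1,1), (2,3), with no cell reused.
Route from (1,2): left to (1,1), down to (2,1), down-right to (3,2), up-right to (2,3), left to (2,2) — 5 moves in all.
Check: order respected (1 at step 1, 2 at step 4); 5 moves as required.

(1,2) -> (1,1) -> (2,1) -> (3,2) -> (2,3) -> (2,2)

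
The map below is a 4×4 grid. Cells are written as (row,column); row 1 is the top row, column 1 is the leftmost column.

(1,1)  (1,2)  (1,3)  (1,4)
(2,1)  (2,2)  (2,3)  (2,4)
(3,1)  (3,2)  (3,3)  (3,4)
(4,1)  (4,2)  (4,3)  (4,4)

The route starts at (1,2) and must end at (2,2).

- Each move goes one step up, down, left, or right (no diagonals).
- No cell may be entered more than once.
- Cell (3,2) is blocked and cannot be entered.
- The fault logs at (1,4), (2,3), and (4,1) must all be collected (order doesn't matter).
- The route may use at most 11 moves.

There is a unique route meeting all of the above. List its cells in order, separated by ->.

The budget equals the shortest possible length, so every move has to be on a shortest route through the required cells.
Route from (1,2): 2× right (reaching (1,4)), down to (2,4), left to (2,3), 2× down (reaching (4,3)), 2× left (reaching (4,1)), 2× up (reaching (2,1)), right to (2,2) — 11 moves in all.
Check: all required cells visited; 11 ≤ 11 moves.

(1,2) -> (1,3) -> (1,4) -> (2,4) -> (2,3) -> (3,3) -> (4,3) -> (4,2) -> (4,1) -> (3,1) -> (2,1) -> (2,2)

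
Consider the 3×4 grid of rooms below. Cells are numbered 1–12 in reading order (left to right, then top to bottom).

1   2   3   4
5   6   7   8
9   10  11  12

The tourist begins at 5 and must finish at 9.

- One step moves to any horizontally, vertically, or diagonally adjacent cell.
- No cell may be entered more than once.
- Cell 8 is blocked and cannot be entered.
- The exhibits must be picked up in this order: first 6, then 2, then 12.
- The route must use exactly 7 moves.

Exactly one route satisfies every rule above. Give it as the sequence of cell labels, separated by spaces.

The waypoints must appear in the order 6, 2, 12, with no cell reused.
Route from 5: right to 6, up to 2, 2× down-right (reaching 12), 3× left (reaching 9) — 7 moves in all.
Check: order respected (6 at step 1, 2 at step 2, 12 at step 4); 7 moves as required.

5 6 2 7 12 11 10 9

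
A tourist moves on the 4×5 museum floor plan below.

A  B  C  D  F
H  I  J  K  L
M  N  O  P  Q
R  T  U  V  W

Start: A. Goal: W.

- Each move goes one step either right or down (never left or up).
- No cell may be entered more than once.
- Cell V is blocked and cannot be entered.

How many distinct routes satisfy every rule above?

15

A right/down-only route from A to W makes exactly 3 down-moves and 4 right-moves in some order.
With no other constraints that would be C(7,3) = 35 routes.
Subtract routes through each blocked cell (inclusion–exclusion for overlaps): − through V: 20 → 15.
That gives 15 routes.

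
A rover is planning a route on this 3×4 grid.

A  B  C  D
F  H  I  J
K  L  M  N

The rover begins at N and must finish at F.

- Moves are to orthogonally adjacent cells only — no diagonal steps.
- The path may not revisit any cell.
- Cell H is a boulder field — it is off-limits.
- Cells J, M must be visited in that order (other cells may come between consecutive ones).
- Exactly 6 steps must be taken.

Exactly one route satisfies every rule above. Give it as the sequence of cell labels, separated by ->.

N -> J -> I -> M -> L -> K -> F

The waypoints must appear in the order J, M, with no cell reused.
Route from N: up 1 to J, left 1 to I, down 1 to M, left 2 to K, up 1 to F — 6 moves in all.
Check: order respected (J at step 1, M at step 3); 6 moves as required.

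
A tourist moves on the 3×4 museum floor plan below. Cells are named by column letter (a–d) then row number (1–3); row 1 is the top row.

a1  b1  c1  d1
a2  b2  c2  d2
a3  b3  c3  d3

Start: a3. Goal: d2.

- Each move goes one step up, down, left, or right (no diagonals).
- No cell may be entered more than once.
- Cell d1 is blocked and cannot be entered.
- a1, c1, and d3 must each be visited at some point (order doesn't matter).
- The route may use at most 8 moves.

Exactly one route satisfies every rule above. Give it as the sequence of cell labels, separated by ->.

a3 -> a2 -> a1 -> b1 -> c1 -> c2 -> c3 -> d3 -> d2

The 8-move cap with required stops at a1, c1, d3 leaves no slack for detours.
Route from a3: up 2 to a1, right 2 to c1, down 2 to c3, right 1 to d3, up 1 to d2 — 8 moves in all.
Check: all required cells visited; 8 ≤ 8 moves.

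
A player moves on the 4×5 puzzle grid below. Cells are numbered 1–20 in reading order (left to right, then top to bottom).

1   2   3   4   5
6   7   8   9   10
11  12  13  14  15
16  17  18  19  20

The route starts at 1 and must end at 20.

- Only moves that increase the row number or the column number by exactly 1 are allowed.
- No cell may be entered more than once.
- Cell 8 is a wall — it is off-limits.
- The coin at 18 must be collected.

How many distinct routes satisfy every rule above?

7

A right/down-only route from 1 to 20 makes exactly 3 down-moves and 4 right-moves in some order.
With no other constraints that would be C(7,3) = 35 routes.
Split at 18 and multiply the segment counts (each segment already excludes blocked cells): 1→18: 7; 18→20: 1; product = 7.
That gives 7 routes.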